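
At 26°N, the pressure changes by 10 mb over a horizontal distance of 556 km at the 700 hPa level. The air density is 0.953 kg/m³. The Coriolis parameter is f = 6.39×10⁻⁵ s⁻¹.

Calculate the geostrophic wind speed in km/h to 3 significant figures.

106 km/h

Pressure gradient: |∂P/∂n| = 1000 Pa / 556000 m = 1.80×10⁻³ Pa/m
Geostrophic balance (pressure-gradient force = Coriolis force):
V_g = (1/(fρ)) |∂P/∂n| = 1.80×10⁻³ / (6.39×10⁻⁵ × 0.953) = 29.5 m/s
Converting: 29.5 m/s × 3.6 = 106 km/h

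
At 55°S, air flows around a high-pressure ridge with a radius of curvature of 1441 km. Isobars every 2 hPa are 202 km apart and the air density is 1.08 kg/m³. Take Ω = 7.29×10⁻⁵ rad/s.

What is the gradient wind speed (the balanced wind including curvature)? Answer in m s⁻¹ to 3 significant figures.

8.05 m s⁻¹

Coriolis parameter at 55°S:
f = 2Ω sin φ = 2 × 7.29×10⁻⁵ × sin 55° = 1.19×10⁻⁴ s⁻¹
Pressure gradient: |∂P/∂n| = 200 Pa / 202000 m = 9.90×10⁻⁴ Pa/m
Geostrophic speed: V_g = |∂P/∂n|/(fρ) = 9.90×10⁻⁴/(1.19×10⁻⁴ × 1.08) = 7.68 m/s
Around a high, pressure-gradient force acts outward with centrifugal, so Coriolis balances both:
fV = (1/ρ)|∂P/∂n| + V²/R  →  V² − fR·V + fR·V_g = 0
With fR = 1.19×10⁻⁴ × 1441×10³ m = 172 m/s:
V = [fR − √((fR)² − 4 fR V_g)]/2 = [172 − √(172² − 4×172×7.68)]/2 = 8.05 m/s
Supergeostrophic (V > V_g = 7.68 m/s), as expected around a high.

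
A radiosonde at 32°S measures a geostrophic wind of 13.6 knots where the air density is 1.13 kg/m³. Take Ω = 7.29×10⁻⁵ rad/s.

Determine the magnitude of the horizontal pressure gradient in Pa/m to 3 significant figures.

Coriolis parameter at 32°S:
f = 2Ω sin φ = 2 × 7.29×10⁻⁵ × sin 32° = 7.73×10⁻⁵ s⁻¹
Wind speed in SI: 13.6 knots = 7.00 m/s
Geostrophic balance rearranged: |∂P/∂n| = f ρ V_g
|∂P/∂n| = 7.73×10⁻⁵ × 1.13 × 7.00 = 6.11×10⁻⁴ Pa/m

6.11×10⁻⁴ Pa/m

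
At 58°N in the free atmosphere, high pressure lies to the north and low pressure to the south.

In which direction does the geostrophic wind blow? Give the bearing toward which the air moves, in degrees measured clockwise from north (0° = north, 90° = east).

The pressure-gradient force points toward the south (bearing 180°).
Geostrophic balance: in the Northern Hemisphere the Coriolis force deflects motion to the right, so the geostrophic wind blows 90° to the right of the pressure-gradient force (low pressure on the left).
Rotating 180° by 90° clockwise gives 270° — the wind blows toward the west.

270°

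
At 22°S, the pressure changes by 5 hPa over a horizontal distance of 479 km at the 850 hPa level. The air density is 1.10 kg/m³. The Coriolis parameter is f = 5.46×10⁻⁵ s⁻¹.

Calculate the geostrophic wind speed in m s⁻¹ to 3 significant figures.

Pressure gradient: |∂P/∂n| = 500 Pa / 479000 m = 1.04×10⁻³ Pa/m
Geostrophic balance (pressure-gradient force = Coriolis force):
V_g = (1/(fρ)) |∂P/∂n| = 1.04×10⁻³ / (5.46×10⁻⁵ × 1.10) = 17.4 m/s

17.4 m s⁻¹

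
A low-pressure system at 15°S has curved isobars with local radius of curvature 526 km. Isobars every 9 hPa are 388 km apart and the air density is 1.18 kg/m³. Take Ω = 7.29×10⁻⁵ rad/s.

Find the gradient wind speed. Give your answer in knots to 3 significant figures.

46.1 knots

Coriolis parameter at 15°S:
f = 2Ω sin φ = 2 × 7.29×10⁻⁵ × sin 15° = 3.77×10⁻⁵ s⁻¹
Pressure gradient: |∂P/∂n| = 900 Pa / 388000 m = 2.32×10⁻³ Pa/m
Geostrophic speed: V_g = |∂P/∂n|/(fρ) = 2.32×10⁻³/(3.77×10⁻⁵ × 1.18) = 52.1 m/s
Around a low, centrifugal force acts outward with Coriolis, so pressure-gradient force balances both:
(1/ρ)|∂P/∂n| = fV + V²/R  →  V² + fR·V − fR·V_g = 0
With fR = 3.77×10⁻⁵ × 526×10³ m = 19.8 m/s:
V = [−fR + √((fR)² + 4 fR V_g)]/2 = [−19.8 + √(19.8² + 4×19.8×52.1)]/2 = 23.7 m/s
Subgeostrophic (V < V_g = 52.1 m/s), as expected around a low.
Converting: 23.7 m/s × 1.944 = 46.1 knots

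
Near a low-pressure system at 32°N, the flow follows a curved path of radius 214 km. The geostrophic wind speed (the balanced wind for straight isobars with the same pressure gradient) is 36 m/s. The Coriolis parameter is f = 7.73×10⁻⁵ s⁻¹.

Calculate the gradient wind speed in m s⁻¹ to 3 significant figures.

Around a low, centrifugal force acts outward with Coriolis, so pressure-gradient force balances both:
(1/ρ)|∂P/∂n| = fV + V²/R  →  V² + fR·V − fR·V_g = 0
With fR = 7.73×10⁻⁵ × 214×10³ m = 16.5 m/s:
V = [−fR + √((fR)² + 4 fR V_g)]/2 = [−16.5 + √(16.5² + 4×16.5×36)]/2 = 17.5 m/s
Subgeostrophic (V < V_g = 36 m/s), as expected around a low.

17.5 m s⁻¹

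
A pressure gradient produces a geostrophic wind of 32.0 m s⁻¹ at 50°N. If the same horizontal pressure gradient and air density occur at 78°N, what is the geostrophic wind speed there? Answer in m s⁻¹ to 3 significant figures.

With the same pressure gradient and density, V_g ∝ 1/f ∝ 1/sin φ.
V₂ = V₁ · sin φ₁ / sin φ₂ = 32.0 × sin 50° / sin 78°
V₂ = 32.0 × 0.7660/0.9781 = 25.1 m s⁻¹

25.1 m s⁻¹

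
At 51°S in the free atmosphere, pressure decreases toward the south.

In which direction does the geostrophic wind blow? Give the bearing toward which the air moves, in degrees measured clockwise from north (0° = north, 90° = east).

090°

The pressure-gradient force points toward the south (bearing 180°).
Geostrophic balance: in the Southern Hemisphere the Coriolis force deflects motion to the left, so the geostrophic wind blows 90° to the left of the pressure-gradient force (low pressure on the right).
Rotating 180° by 90° counterclockwise gives 090° — the wind blows toward the east.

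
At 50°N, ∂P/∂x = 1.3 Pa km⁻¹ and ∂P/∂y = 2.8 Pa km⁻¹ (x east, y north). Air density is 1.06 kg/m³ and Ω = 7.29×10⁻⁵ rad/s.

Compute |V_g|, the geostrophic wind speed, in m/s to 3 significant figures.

Coriolis parameter at 50°N:
f = 2Ω sin φ = 2 × 7.29×10⁻⁵ × sin 50° = 1.12×10⁻⁴ s⁻¹
Component geostrophic relations (x east, y north):
u_g = −(1/(fρ)) ∂P/∂y,  v_g = (1/(fρ)) ∂P/∂x
u_g = −(2.8×10⁻³)/(1.12×10⁻⁴ × 1.06) = −23.7 m/s;  v_g = (1.3×10⁻³)/(1.12×10⁻⁴ × 1.06) = 11.0 m/s
|V_g| = √(u_g² + v_g²) = 26.1 m/s

26.1 m/s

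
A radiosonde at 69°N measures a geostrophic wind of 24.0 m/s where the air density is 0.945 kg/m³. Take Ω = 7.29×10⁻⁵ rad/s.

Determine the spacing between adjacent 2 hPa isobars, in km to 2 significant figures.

65 km

Coriolis parameter at 69°N:
f = 2Ω sin φ = 2 × 7.29×10⁻⁵ × sin 69° = 1.36×10⁻⁴ s⁻¹
Geostrophic balance rearranged: |∂P/∂n| = f ρ V_g
|∂P/∂n| = 1.36×10⁻⁴ × 0.945 × 24.0 = 3.09×10⁻³ Pa/m
Isobar spacing: Δn = ΔP/|∂P/∂n| = 200 Pa / 3.09×10⁻³ Pa/m = 64785 m ≈ 65 km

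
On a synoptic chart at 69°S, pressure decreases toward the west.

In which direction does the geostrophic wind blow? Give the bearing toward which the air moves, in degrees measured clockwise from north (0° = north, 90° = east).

180°

The pressure-gradient force points toward the west (bearing 270°).
Geostrophic balance: in the Southern Hemisphere the Coriolis force deflects motion to the left, so the geostrophic wind blows 90° to the left of the pressure-gradient force (low pressure on the right).
Rotating 270° by 90° counterclockwise gives 180° — the wind blows toward the south.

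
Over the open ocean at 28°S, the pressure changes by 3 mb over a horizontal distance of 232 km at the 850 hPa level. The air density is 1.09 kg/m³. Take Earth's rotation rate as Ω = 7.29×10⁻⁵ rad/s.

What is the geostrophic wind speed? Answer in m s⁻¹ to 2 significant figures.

Coriolis parameter at 28°S:
f = 2Ω sin φ = 2 × 7.29×10⁻⁵ × sin 28° = 6.84×10⁻⁵ s⁻¹
Pressure gradient: |∂P/∂n| = 300 Pa / 232000 m = 1.29×10⁻³ Pa/m
Geostrophic balance (pressure-gradient force = Coriolis force):
V_g = (1/(fρ)) |∂P/∂n| = 1.29×10⁻³ / (6.84×10⁻⁵ × 1.09) = 17.3 m/s

17 m s⁻¹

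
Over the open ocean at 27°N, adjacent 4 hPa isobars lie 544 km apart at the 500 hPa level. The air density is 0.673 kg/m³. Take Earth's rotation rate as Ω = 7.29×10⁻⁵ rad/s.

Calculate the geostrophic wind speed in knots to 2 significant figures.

Coriolis parameter at 27°N:
f = 2Ω sin φ = 2 × 7.29×10⁻⁵ × sin 27° = 6.62×10⁻⁵ s⁻¹
Pressure gradient: |∂P/∂n| = 400 Pa / 544000 m = 7.35×10⁻⁴ Pa/m
Geostrophic balance (pressure-gradient force = Coriolis force):
V_g = (1/(fρ)) |∂P/∂n| = 7.35×10⁻⁴ / (6.62×10⁻⁵ × 0.673) = 16.5 m/s
Converting: 16.5 m/s × 1.944 = 32 knots

32 knots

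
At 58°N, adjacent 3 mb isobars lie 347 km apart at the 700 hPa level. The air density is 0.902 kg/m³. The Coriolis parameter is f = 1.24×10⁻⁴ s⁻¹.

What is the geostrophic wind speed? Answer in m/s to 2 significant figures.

7.7 m/s

Pressure gradient: |∂P/∂n| = 300 Pa / 347000 m = 8.65×10⁻⁴ Pa/m
Geostrophic balance (pressure-gradient force = Coriolis force):
V_g = (1/(fρ)) |∂P/∂n| = 8.65×10⁻⁴ / (1.24×10⁻⁴ × 0.902) = 7.73 m/s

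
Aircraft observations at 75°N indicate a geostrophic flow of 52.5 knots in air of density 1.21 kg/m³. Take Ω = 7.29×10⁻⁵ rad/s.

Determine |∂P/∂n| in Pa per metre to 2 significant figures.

Coriolis parameter at 75°N:
f = 2Ω sin φ = 2 × 7.29×10⁻⁵ × sin 75° = 1.41×10⁻⁴ s⁻¹
Wind speed in SI: 52.5 knots = 27.0 m/s
Geostrophic balance rearranged: |∂P/∂n| = f ρ V_g
|∂P/∂n| = 1.41×10⁻⁴ × 1.21 × 27.0 = 4.60×10⁻³ Pa/m

4.6×10⁻³ Pa/m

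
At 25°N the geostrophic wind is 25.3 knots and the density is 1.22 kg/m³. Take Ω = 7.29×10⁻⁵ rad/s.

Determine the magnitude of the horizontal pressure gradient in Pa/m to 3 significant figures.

Coriolis parameter at 25°N:
f = 2Ω sin φ = 2 × 7.29×10⁻⁵ × sin 25° = 6.16×10⁻⁵ s⁻¹
Wind speed in SI: 25.3 knots = 13.0 m/s
Geostrophic balance rearranged: |∂P/∂n| = f ρ V_g
|∂P/∂n| = 6.16×10⁻⁵ × 1.22 × 13.0 = 9.78×10⁻⁴ Pa/m

9.78×10⁻⁴ Pa/m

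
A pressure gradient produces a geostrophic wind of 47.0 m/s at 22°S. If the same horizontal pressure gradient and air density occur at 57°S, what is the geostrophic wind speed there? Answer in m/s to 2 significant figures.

With the same pressure gradient and density, V_g ∝ 1/f ∝ 1/sin φ.
V₂ = V₁ · sin φ₁ / sin φ₂ = 47.0 × sin 22° / sin 57°
V₂ = 47.0 × 0.3746/0.8387 = 21 m/s

21 m/s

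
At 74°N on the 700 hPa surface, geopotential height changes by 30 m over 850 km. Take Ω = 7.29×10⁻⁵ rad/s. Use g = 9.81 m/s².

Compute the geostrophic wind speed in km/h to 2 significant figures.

Coriolis parameter at 74°N:
f = 2Ω sin φ = 2 × 7.29×10⁻⁵ × sin 74° = 1.40×10⁻⁴ s⁻¹
Height gradient: |∂Z/∂n| = 30 m / 850000 m = 3.53×10⁻⁵
On a pressure surface, geostrophic balance gives V_g = (g/f)|∂Z/∂n|:
V_g = 9.81 × 3.53×10⁻⁵ / 1.40×10⁻⁴ = 2.47 m/s
Converting: 2.47 m/s × 3.6 = 8.9 km/h

8.9 km/h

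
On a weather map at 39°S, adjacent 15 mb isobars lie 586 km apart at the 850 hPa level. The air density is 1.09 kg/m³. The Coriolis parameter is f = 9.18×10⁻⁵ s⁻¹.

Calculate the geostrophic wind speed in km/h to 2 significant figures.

Pressure gradient: |∂P/∂n| = 1500 Pa / 586000 m = 2.56×10⁻³ Pa/m
Geostrophic balance (pressure-gradient force = Coriolis force):
V_g = (1/(fρ)) |∂P/∂n| = 2.56×10⁻³ / (9.18×10⁻⁵ × 1.09) = 25.6 m/s
Converting: 25.6 m/s × 3.6 = 92 km/h

92 km/h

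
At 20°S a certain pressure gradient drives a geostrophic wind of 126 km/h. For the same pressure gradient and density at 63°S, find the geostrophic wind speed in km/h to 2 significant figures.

48 km/h

With the same pressure gradient and density, V_g ∝ 1/f ∝ 1/sin φ.
V₂ = V₁ · sin φ₁ / sin φ₂ = 126 × sin 20° / sin 63°
V₂ = 126 × 0.3420/0.8910 = 48 km/h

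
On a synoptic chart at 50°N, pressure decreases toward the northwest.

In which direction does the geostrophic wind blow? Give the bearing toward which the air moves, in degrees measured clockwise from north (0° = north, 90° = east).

045°

The pressure-gradient force points toward the northwest (bearing 315°).
Geostrophic balance: in the Northern Hemisphere the Coriolis force deflects motion to the right, so the geostrophic wind blows 90° to the right of the pressure-gradient force (low pressure on the left).
Rotating 315° by 90° clockwise gives 045° — the wind blows toward the northeast.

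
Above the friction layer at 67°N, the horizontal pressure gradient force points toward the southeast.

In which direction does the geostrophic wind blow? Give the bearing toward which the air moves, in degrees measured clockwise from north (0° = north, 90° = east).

225°

The pressure-gradient force points toward the southeast (bearing 135°).
Geostrophic balance: in the Northern Hemisphere the Coriolis force deflects motion to the right, so the geostrophic wind blows 90° to the right of the pressure-gradient force (low pressure on the left).
Rotating 135° by 90° clockwise gives 225° — the wind blows toward the southwest.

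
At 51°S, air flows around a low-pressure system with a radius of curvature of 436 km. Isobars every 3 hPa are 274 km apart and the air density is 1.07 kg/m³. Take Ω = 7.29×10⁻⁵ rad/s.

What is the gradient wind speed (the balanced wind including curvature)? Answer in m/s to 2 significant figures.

Coriolis parameter at 51°S:
f = 2Ω sin φ = 2 × 7.29×10⁻⁵ × sin 51° = 1.13×10⁻⁴ s⁻¹
Pressure gradient: |∂P/∂n| = 300 Pa / 274000 m = 1.09×10⁻³ Pa/m
Geostrophic speed: V_g = |∂P/∂n|/(fρ) = 1.09×10⁻³/(1.13×10⁻⁴ × 1.07) = 9.03 m/s
Around a low, centrifugal force acts outward with Coriolis, so pressure-gradient force balances both:
(1/ρ)|∂P/∂n| = fV + V²/R  →  V² + fR·V − fR·V_g = 0
With fR = 1.13×10⁻⁴ × 436×10³ m = 49.4 m/s:
V = [−fR + √((fR)² + 4 fR V_g)]/2 = [−49.4 + √(49.4² + 4×49.4×9.03)]/2 = 7.8 m/s
Subgeostrophic (V < V_g = 9.03 m/s), as expected around a low.

7.8 m/s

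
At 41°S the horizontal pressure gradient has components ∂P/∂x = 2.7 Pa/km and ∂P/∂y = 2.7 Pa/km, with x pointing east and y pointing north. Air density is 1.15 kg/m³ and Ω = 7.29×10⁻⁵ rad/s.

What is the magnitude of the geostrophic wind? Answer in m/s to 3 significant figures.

34.7 m/s

Coriolis parameter at 41°S:
f = 2Ω sin φ = 2 × 7.29×10⁻⁵ × sin 41° = 9.57×10⁻⁵ s⁻¹
In the Southern Hemisphere f is negative: f = −9.57×10⁻⁵ s⁻¹.
Component geostrophic relations (x east, y north):
u_g = −(1/(fρ)) ∂P/∂y,  v_g = (1/(fρ)) ∂P/∂x
u_g = −(2.7×10⁻³)/(−9.57×10⁻⁵ × 1.15) = 24.5 m/s;  v_g = (2.7×10⁻³)/(−9.57×10⁻⁵ × 1.15) = −24.5 m/s
|V_g| = √(u_g² + v_g²) = 34.7 m/s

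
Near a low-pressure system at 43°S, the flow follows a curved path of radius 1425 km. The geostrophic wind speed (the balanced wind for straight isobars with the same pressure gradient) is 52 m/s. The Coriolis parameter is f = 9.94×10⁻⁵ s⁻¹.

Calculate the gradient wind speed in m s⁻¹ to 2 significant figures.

Around a low, centrifugal force acts outward with Coriolis, so pressure-gradient force balances both:
(1/ρ)|∂P/∂n| = fV + V²/R  →  V² + fR·V − fR·V_g = 0
With fR = 9.94×10⁻⁵ × 1425×10³ m = 142 m/s:
V = [−fR + √((fR)² + 4 fR V_g)]/2 = [−142 + √(142² + 4×142×52)]/2 = 40.4 m/s
Subgeostrophic (V < V_g = 52 m/s), as expected around a low.

40 m s⁻¹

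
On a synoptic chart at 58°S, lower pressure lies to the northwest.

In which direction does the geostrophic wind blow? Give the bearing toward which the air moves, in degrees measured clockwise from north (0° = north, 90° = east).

The pressure-gradient force points toward the northwest (bearing 315°).
Geostrophic balance: in the Southern Hemisphere the Coriolis force deflects motion to the left, so the geostrophic wind blows 90° to the left of the pressure-gradient force (low pressure on the right).
Rotating 315° by 90° counterclockwise gives 225° — the wind blows toward the southwest.

225°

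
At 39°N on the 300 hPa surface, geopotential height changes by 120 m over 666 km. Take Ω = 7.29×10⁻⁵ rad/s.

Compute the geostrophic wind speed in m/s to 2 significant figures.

19 m/s

Coriolis parameter at 39°N:
f = 2Ω sin φ = 2 × 7.29×10⁻⁵ × sin 39° = 9.18×10⁻⁵ s⁻¹
Height gradient: |∂Z/∂n| = 120 m / 666000 m = 1.80×10⁻⁴
On a pressure surface, geostrophic balance gives V_g = (g/f)|∂Z/∂n|:
V_g = 9.81 × 1.80×10⁻⁴ / 9.18×10⁻⁵ = 19.3 m/s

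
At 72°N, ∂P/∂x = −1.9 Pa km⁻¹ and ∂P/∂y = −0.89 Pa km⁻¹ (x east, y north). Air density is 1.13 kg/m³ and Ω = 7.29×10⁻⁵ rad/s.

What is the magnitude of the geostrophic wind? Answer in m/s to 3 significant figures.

Coriolis parameter at 72°N:
f = 2Ω sin φ = 2 × 7.29×10⁻⁵ × sin 72° = 1.39×10⁻⁴ s⁻¹
Component geostrophic relations (x east, y north):
u_g = −(1/(fρ)) ∂P/∂y,  v_g = (1/(fρ)) ∂P/∂x
u_g = −(−0.89×10⁻³)/(1.39×10⁻⁴ × 1.13) = 5.68 m/s;  v_g = (−1.9×10⁻³)/(1.39×10⁻⁴ × 1.13) = −12.1 m/s
|V_g| = √(u_g² + v_g²) = 13.4 m/s

13.4 m/s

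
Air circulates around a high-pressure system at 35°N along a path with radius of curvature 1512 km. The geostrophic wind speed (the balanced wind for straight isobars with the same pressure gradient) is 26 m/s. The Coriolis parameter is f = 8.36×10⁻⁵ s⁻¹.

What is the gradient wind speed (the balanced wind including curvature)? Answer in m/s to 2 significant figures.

Around a high, pressure-gradient force acts outward with centrifugal, so Coriolis balances both:
fV = (1/ρ)|∂P/∂n| + V²/R  →  V² − fR·V + fR·V_g = 0
With fR = 8.36×10⁻⁵ × 1512×10³ m = 126 m/s:
V = [fR − √((fR)² − 4 fR V_g)]/2 = [126 − √(126² − 4×126×26)]/2 = 36.6 m/s
Supergeostrophic (V > V_g = 26 m/s), as expected around a high.

37 m/s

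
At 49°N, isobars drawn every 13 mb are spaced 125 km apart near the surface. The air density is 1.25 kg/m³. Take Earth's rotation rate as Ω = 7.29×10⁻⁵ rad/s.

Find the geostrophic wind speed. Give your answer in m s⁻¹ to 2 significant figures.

76 m s⁻¹

Coriolis parameter at 49°N:
f = 2Ω sin φ = 2 × 7.29×10⁻⁵ × sin 49° = 1.10×10⁻⁴ s⁻¹
Pressure gradient: |∂P/∂n| = 1300 Pa / 125000 m = 1.04×10⁻² Pa/m
Geostrophic balance (pressure-gradient force = Coriolis force):
V_g = (1/(fρ)) |∂P/∂n| = 1.04×10⁻² / (1.10×10⁻⁴ × 1.25) = 75.6 m/s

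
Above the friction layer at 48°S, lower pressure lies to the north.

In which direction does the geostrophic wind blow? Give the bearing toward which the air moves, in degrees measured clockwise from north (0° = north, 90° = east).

270°

The pressure-gradient force points toward the north (bearing 000°).
Geostrophic balance: in the Southern Hemisphere the Coriolis force deflects motion to the left, so the geostrophic wind blows 90° to the left of the pressure-gradient force (low pressure on the right).
Rotating 000° by 90° counterclockwise gives 270° — the wind blows toward the west.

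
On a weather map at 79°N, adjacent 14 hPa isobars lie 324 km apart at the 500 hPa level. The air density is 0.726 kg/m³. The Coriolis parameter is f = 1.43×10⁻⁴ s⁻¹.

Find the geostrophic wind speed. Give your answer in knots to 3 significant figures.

Pressure gradient: |∂P/∂n| = 1400 Pa / 324000 m = 4.32×10⁻³ Pa/m
Geostrophic balance (pressure-gradient force = Coriolis force):
V_g = (1/(fρ)) |∂P/∂n| = 4.32×10⁻³ / (1.43×10⁻⁴ × 0.726) = 41.6 m/s
Converting: 41.6 m/s × 1.944 = 80.9 knots

80.9 knots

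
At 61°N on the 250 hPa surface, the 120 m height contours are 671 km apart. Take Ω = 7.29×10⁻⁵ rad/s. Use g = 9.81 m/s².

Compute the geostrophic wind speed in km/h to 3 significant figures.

49.5 km/h

Coriolis parameter at 61°N:
f = 2Ω sin φ = 2 × 7.29×10⁻⁵ × sin 61° = 1.28×10⁻⁴ s⁻¹
Height gradient: |∂Z/∂n| = 120 m / 671000 m = 1.79×10⁻⁴
On a pressure surface, geostrophic balance gives V_g = (g/f)|∂Z/∂n|:
V_g = 9.81 × 1.79×10⁻⁴ / 1.28×10⁻⁴ = 13.8 m/s
Converting: 13.8 m/s × 3.6 = 49.5 km/h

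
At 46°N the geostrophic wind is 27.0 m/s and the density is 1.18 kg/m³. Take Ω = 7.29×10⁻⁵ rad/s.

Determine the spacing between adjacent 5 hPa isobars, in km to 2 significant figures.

150 km

Coriolis parameter at 46°N:
f = 2Ω sin φ = 2 × 7.29×10⁻⁵ × sin 46° = 1.05×10⁻⁴ s⁻¹
Geostrophic balance rearranged: |∂P/∂n| = f ρ V_g
|∂P/∂n| = 1.05×10⁻⁴ × 1.18 × 27.0 = 3.34×10⁻³ Pa/m
Isobar spacing: Δn = ΔP/|∂P/∂n| = 500 Pa / 3.34×10⁻³ Pa/m = 149635 m ≈ 150 km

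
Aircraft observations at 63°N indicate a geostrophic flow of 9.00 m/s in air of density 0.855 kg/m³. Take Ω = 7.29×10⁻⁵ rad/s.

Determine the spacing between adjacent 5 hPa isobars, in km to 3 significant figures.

Coriolis parameter at 63°N:
f = 2Ω sin φ = 2 × 7.29×10⁻⁵ × sin 63° = 1.30×10⁻⁴ s⁻¹
Geostrophic balance rearranged: |∂P/∂n| = f ρ V_g
|∂P/∂n| = 1.30×10⁻⁴ × 0.855 × 9.00 = 10.00×10⁻⁴ Pa/m
Isobar spacing: Δn = ΔP/|∂P/∂n| = 500 Pa / 10.00×10⁻⁴ Pa/m = 500176 m ≈ 500 km

500 km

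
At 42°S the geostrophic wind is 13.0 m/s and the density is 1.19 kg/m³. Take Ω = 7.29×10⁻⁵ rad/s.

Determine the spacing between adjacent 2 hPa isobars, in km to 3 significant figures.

133 km

Coriolis parameter at 42°S:
f = 2Ω sin φ = 2 × 7.29×10⁻⁵ × sin 42° = 9.76×10⁻⁵ s⁻¹
Geostrophic balance rearranged: |∂P/∂n| = f ρ V_g
|∂P/∂n| = 9.76×10⁻⁵ × 1.19 × 13.0 = 1.51×10⁻³ Pa/m
Isobar spacing: Δn = ΔP/|∂P/∂n| = 200 Pa / 1.51×10⁻³ Pa/m = 132517 m ≈ 133 km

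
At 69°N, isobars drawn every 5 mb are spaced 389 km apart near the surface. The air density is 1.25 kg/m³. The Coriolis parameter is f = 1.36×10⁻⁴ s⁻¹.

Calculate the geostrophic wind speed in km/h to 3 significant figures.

27.2 km/h

Pressure gradient: |∂P/∂n| = 500 Pa / 389000 m = 1.29×10⁻³ Pa/m
Geostrophic balance (pressure-gradient force = Coriolis force):
V_g = (1/(fρ)) |∂P/∂n| = 1.29×10⁻³ / (1.36×10⁻⁴ × 1.25) = 7.56 m/s
Converting: 7.56 m/s × 3.6 = 27.2 km/h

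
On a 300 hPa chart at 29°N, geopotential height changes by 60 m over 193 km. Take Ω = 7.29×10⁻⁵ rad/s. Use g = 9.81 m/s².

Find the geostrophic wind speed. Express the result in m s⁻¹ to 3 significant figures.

43.1 m s⁻¹

Coriolis parameter at 29°N:
f = 2Ω sin φ = 2 × 7.29×10⁻⁵ × sin 29° = 7.07×10⁻⁵ s⁻¹
Height gradient: |∂Z/∂n| = 60 m / 193000 m = 3.11×10⁻⁴
On a pressure surface, geostrophic balance gives V_g = (g/f)|∂Z/∂n|:
V_g = 9.81 × 3.11×10⁻⁴ / 7.07×10⁻⁵ = 43.1 m/s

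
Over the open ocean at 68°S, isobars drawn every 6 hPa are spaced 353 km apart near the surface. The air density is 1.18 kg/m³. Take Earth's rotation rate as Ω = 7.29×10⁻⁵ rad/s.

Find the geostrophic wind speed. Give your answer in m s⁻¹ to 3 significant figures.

Coriolis parameter at 68°S:
f = 2Ω sin φ = 2 × 7.29×10⁻⁵ × sin 68° = 1.35×10⁻⁴ s⁻¹
Pressure gradient: |∂P/∂n| = 600 Pa / 353000 m = 1.70×10⁻³ Pa/m
Geostrophic balance (pressure-gradient force = Coriolis force):
V_g = (1/(fρ)) |∂P/∂n| = 1.70×10⁻³ / (1.35×10⁻⁴ × 1.18) = 10.7 m/s

10.7 m s⁻¹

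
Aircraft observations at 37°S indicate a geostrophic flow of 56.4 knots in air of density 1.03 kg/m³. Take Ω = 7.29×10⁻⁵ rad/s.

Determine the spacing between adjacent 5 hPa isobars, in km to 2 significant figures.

190 km

Coriolis parameter at 37°S:
f = 2Ω sin φ = 2 × 7.29×10⁻⁵ × sin 37° = 8.77×10⁻⁵ s⁻¹
Wind speed in SI: 56.4 knots = 29.0 m/s
Geostrophic balance rearranged: |∂P/∂n| = f ρ V_g
|∂P/∂n| = 8.77×10⁻⁵ × 1.03 × 29.0 = 2.62×10⁻³ Pa/m
Isobar spacing: Δn = ΔP/|∂P/∂n| = 500 Pa / 2.62×10⁻³ Pa/m = 190676 m ≈ 190 km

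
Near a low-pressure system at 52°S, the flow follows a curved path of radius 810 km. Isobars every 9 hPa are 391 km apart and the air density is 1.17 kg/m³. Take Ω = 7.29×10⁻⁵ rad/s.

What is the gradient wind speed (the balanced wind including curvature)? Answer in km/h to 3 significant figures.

Coriolis parameter at 52°S:
f = 2Ω sin φ = 2 × 7.29×10⁻⁵ × sin 52° = 1.15×10⁻⁴ s⁻¹
Pressure gradient: |∂P/∂n| = 900 Pa / 391000 m = 2.30×10⁻³ Pa/m
Geostrophic speed: V_g = |∂P/∂n|/(fρ) = 2.30×10⁻³/(1.15×10⁻⁴ × 1.17) = 17.1 m/s
Around a low, centrifugal force acts outward with Coriolis, so pressure-gradient force balances both:
(1/ρ)|∂P/∂n| = fV + V²/R  →  V² + fR·V − fR·V_g = 0
With fR = 1.15×10⁻⁴ × 810×10³ m = 93.1 m/s:
V = [−fR + √((fR)² + 4 fR V_g)]/2 = [−93.1 + √(93.1² + 4×93.1×17.1)]/2 = 14.8 m/s
Subgeostrophic (V < V_g = 17.1 m/s), as expected around a low.
Converting: 14.8 m/s × 3.6 = 53.2 km/h

53.2 km/h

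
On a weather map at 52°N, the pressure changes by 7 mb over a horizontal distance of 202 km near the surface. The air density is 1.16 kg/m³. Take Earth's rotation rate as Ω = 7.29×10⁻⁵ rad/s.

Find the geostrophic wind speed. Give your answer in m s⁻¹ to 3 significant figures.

26.0 m s⁻¹

Coriolis parameter at 52°N:
f = 2Ω sin φ = 2 × 7.29×10⁻⁵ × sin 52° = 1.15×10⁻⁴ s⁻¹
Pressure gradient: |∂P/∂n| = 700 Pa / 202000 m = 3.47×10⁻³ Pa/m
Geostrophic balance (pressure-gradient force = Coriolis force):
V_g = (1/(fρ)) |∂P/∂n| = 3.47×10⁻³ / (1.15×10⁻⁴ × 1.16) = 26.0 m/s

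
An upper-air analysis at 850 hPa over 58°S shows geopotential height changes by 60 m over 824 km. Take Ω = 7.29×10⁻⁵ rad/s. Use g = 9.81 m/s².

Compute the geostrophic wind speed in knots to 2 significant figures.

11 knots

Coriolis parameter at 58°S:
f = 2Ω sin φ = 2 × 7.29×10⁻⁵ × sin 58° = 1.24×10⁻⁴ s⁻¹
Height gradient: |∂Z/∂n| = 60 m / 824000 m = 7.28×10⁻⁵
On a pressure surface, geostrophic balance gives V_g = (g/f)|∂Z/∂n|:
V_g = 9.81 × 7.28×10⁻⁵ / 1.24×10⁻⁴ = 5.78 m/s
Converting: 5.78 m/s × 1.944 = 11 knots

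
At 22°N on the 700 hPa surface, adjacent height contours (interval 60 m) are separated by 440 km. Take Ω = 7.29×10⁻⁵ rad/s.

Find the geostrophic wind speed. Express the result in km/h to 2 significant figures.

88 km/h

Coriolis parameter at 22°N:
f = 2Ω sin φ = 2 × 7.29×10⁻⁵ × sin 22° = 5.46×10⁻⁵ s⁻¹
Height gradient: |∂Z/∂n| = 60 m / 440000 m = 1.36×10⁻⁴
On a pressure surface, geostrophic balance gives V_g = (g/f)|∂Z/∂n|:
V_g = 9.81 × 1.36×10⁻⁴ / 5.46×10⁻⁵ = 24.5 m/s
Converting: 24.5 m/s × 3.6 = 88 km/h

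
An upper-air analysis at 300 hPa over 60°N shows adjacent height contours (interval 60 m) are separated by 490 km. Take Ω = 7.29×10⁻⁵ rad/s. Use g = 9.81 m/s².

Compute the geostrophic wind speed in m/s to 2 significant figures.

9.5 m/s

Coriolis parameter at 60°N:
f = 2Ω sin φ = 2 × 7.29×10⁻⁵ × sin 60° = 1.26×10⁻⁴ s⁻¹
Height gradient: |∂Z/∂n| = 60 m / 490000 m = 1.22×10⁻⁴
On a pressure surface, geostrophic balance gives V_g = (g/f)|∂Z/∂n|:
V_g = 9.81 × 1.22×10⁻⁴ / 1.26×10⁻⁴ = 9.51 m/s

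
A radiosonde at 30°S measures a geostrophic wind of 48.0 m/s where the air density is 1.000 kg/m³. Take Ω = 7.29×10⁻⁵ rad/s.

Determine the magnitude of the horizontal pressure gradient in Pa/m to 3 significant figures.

Coriolis parameter at 30°S:
f = 2Ω sin φ = 2 × 7.29×10⁻⁵ × sin 30° = 7.29×10⁻⁵ s⁻¹
Geostrophic balance rearranged: |∂P/∂n| = f ρ V_g
|∂P/∂n| = 7.29×10⁻⁵ × 1.000 × 48.0 = 3.50×10⁻³ Pa/m

3.50×10⁻³ Pa/m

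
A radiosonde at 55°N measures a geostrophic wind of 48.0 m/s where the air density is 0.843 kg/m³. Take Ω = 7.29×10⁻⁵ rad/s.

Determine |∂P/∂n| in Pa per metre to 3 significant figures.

4.83×10⁻³ Pa/m

Coriolis parameter at 55°N:
f = 2Ω sin φ = 2 × 7.29×10⁻⁵ × sin 55° = 1.19×10⁻⁴ s⁻¹
Geostrophic balance rearranged: |∂P/∂n| = f ρ V_g
|∂P/∂n| = 1.19×10⁻⁴ × 0.843 × 48.0 = 4.83×10⁻³ Pa/m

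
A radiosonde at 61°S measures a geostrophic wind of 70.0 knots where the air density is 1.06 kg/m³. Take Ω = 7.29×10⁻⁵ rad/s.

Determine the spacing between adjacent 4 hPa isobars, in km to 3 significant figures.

Coriolis parameter at 61°S:
f = 2Ω sin φ = 2 × 7.29×10⁻⁵ × sin 61° = 1.28×10⁻⁴ s⁻¹
Wind speed in SI: 70.0 knots = 36.0 m/s
Geostrophic balance rearranged: |∂P/∂n| = f ρ V_g
|∂P/∂n| = 1.28×10⁻⁴ × 1.06 × 36.0 = 4.87×10⁻³ Pa/m
Isobar spacing: Δn = ΔP/|∂P/∂n| = 400 Pa / 4.87×10⁻³ Pa/m = 82175 m ≈ 82.2 km

82.2 km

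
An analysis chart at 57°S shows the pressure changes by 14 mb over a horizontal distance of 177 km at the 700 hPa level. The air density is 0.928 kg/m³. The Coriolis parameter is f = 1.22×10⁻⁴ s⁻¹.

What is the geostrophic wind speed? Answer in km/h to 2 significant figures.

250 km/h

Pressure gradient: |∂P/∂n| = 1400 Pa / 177000 m = 7.91×10⁻³ Pa/m
Geostrophic balance (pressure-gradient force = Coriolis force):
V_g = (1/(fρ)) |∂P/∂n| = 7.91×10⁻³ / (1.22×10⁻⁴ × 0.928) = 69.9 m/s
Converting: 69.9 m/s × 3.6 = 250 km/h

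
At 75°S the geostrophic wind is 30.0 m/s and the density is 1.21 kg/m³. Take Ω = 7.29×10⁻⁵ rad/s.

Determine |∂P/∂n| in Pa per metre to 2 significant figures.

Coriolis parameter at 75°S:
f = 2Ω sin φ = 2 × 7.29×10⁻⁵ × sin 75° = 1.41×10⁻⁴ s⁻¹
Geostrophic balance rearranged: |∂P/∂n| = f ρ V_g
|∂P/∂n| = 1.41×10⁻⁴ × 1.21 × 30.0 = 5.11×10⁻³ Pa/m

5.1×10⁻³ Pa/m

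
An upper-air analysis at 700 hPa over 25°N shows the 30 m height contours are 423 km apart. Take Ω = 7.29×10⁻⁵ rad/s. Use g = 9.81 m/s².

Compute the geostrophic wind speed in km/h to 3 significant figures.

40.6 km/h

Coriolis parameter at 25°N:
f = 2Ω sin φ = 2 × 7.29×10⁻⁵ × sin 25° = 6.16×10⁻⁵ s⁻¹
Height gradient: |∂Z/∂n| = 30 m / 423000 m = 7.09×10⁻⁵
On a pressure surface, geostrophic balance gives V_g = (g/f)|∂Z/∂n|:
V_g = 9.81 × 7.09×10⁻⁵ / 6.16×10⁻⁵ = 11.3 m/s
Converting: 11.3 m/s × 3.6 = 40.6 km/h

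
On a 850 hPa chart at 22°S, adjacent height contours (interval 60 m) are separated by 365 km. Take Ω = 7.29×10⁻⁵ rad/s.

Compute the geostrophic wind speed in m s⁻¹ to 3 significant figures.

29.5 m s⁻¹

Coriolis parameter at 22°S:
f = 2Ω sin φ = 2 × 7.29×10⁻⁵ × sin 22° = 5.46×10⁻⁵ s⁻¹
Height gradient: |∂Z/∂n| = 60 m / 365000 m = 1.64×10⁻⁴
On a pressure surface, geostrophic balance gives V_g = (g/f)|∂Z/∂n|:
V_g = 9.81 × 1.64×10⁻⁴ / 5.46×10⁻⁵ = 29.5 m/s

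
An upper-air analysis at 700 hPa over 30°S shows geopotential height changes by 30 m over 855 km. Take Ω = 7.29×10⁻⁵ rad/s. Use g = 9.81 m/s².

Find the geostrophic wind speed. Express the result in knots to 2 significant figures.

Coriolis parameter at 30°S:
f = 2Ω sin φ = 2 × 7.29×10⁻⁵ × sin 30° = 7.29×10⁻⁵ s⁻¹
Height gradient: |∂Z/∂n| = 30 m / 855000 m = 3.51×10⁻⁵
On a pressure surface, geostrophic balance gives V_g = (g/f)|∂Z/∂n|:
V_g = 9.81 × 3.51×10⁻⁵ / 7.29×10⁻⁵ = 4.72 m/s
Converting: 4.72 m/s × 1.944 = 9.2 knots

9.2 knots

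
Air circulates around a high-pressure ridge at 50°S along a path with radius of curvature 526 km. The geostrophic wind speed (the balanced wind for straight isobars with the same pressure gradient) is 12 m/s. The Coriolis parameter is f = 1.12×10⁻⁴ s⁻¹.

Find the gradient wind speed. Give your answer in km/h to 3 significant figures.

60.4 km/h

Around a high, pressure-gradient force acts outward with centrifugal, so Coriolis balances both:
fV = (1/ρ)|∂P/∂n| + V²/R  →  V² − fR·V + fR·V_g = 0
With fR = 1.12×10⁻⁴ × 526×10³ m = 58.9 m/s:
V = [fR − √((fR)² − 4 fR V_g)]/2 = [58.9 − √(58.9² − 4×58.9×12)]/2 = 16.8 m/s
Supergeostrophic (V > V_g = 12 m/s), as expected around a high.
Converting: 16.8 m/s × 3.6 = 60.4 km/h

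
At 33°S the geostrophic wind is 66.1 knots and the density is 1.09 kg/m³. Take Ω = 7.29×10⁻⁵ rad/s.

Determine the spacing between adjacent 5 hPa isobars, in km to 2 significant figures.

170 km

Coriolis parameter at 33°S:
f = 2Ω sin φ = 2 × 7.29×10⁻⁵ × sin 33° = 7.94×10⁻⁵ s⁻¹
Wind speed in SI: 66.1 knots = 34.0 m/s
Geostrophic balance rearranged: |∂P/∂n| = f ρ V_g
|∂P/∂n| = 7.94×10⁻⁵ × 1.09 × 34.0 = 2.94×10⁻³ Pa/m
Isobar spacing: Δn = ΔP/|∂P/∂n| = 500 Pa / 2.94×10⁻³ Pa/m = 169878 m ≈ 170 km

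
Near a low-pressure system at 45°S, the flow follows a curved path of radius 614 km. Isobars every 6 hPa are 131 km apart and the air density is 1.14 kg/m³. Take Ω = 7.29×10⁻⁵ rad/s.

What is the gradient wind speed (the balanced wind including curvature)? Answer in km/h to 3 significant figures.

98.1 km/h

Coriolis parameter at 45°S:
f = 2Ω sin φ = 2 × 7.29×10⁻⁵ × sin 45° = 1.03×10⁻⁴ s⁻¹
Pressure gradient: |∂P/∂n| = 600 Pa / 131000 m = 4.58×10⁻³ Pa/m
Geostrophic speed: V_g = |∂P/∂n|/(fρ) = 4.58×10⁻³/(1.03×10⁻⁴ × 1.14) = 39.0 m/s
Around a low, centrifugal force acts outward with Coriolis, so pressure-gradient force balances both:
(1/ρ)|∂P/∂n| = fV + V²/R  →  V² + fR·V − fR·V_g = 0
With fR = 1.03×10⁻⁴ × 614×10³ m = 63.3 m/s:
V = [−fR + √((fR)² + 4 fR V_g)]/2 = [−63.3 + √(63.3² + 4×63.3×39)]/2 = 27.2 m/s
Subgeostrophic (V < V_g = 39 m/s), as expected around a low.
Converting: 27.2 m/s × 3.6 = 98.1 km/h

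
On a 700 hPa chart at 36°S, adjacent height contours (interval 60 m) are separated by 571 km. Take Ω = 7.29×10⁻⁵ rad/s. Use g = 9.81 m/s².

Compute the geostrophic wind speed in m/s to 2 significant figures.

12 m/s

Coriolis parameter at 36°S:
f = 2Ω sin φ = 2 × 7.29×10⁻⁵ × sin 36° = 8.57×10⁻⁵ s⁻¹
Height gradient: |∂Z/∂n| = 60 m / 571000 m = 1.05×10⁻⁴
On a pressure surface, geostrophic balance gives V_g = (g/f)|∂Z/∂n|:
V_g = 9.81 × 1.05×10⁻⁴ / 8.57×10⁻⁵ = 12.0 m/s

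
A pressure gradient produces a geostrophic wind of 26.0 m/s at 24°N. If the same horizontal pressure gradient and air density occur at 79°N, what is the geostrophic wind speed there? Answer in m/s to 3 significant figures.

With the same pressure gradient and density, V_g ∝ 1/f ∝ 1/sin φ.
V₂ = V₁ · sin φ₁ / sin φ₂ = 26.0 × sin 24° / sin 79°
V₂ = 26.0 × 0.4067/0.9816 = 10.8 m/s

10.8 m/s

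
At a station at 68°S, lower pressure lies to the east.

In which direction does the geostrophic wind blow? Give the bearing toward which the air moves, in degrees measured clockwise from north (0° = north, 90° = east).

The pressure-gradient force points toward the east (bearing 090°).
Geostrophic balance: in the Southern Hemisphere the Coriolis force deflects motion to the left, so the geostrophic wind blows 90° to the left of the pressure-gradient force (low pressure on the right).
Rotating 090° by 90° counterclockwise gives 000° — the wind blows toward the north.

000°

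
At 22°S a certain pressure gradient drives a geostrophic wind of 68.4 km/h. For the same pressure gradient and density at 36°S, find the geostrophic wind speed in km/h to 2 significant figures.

44 km/h

With the same pressure gradient and density, V_g ∝ 1/f ∝ 1/sin φ.
V₂ = V₁ · sin φ₁ / sin φ₂ = 68.4 × sin 22° / sin 36°
V₂ = 68.4 × 0.3746/0.5878 = 44 km/h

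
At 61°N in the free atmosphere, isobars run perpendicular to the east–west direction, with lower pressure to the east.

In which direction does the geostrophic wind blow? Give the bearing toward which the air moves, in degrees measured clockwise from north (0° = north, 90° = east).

The pressure-gradient force points toward the east (bearing 090°).
Geostrophic balance: in the Northern Hemisphere the Coriolis force deflects motion to the right, so the geostrophic wind blows 90° to the right of the pressure-gradient force (low pressure on the left).
Rotating 090° by 90° clockwise gives 180° — the wind blows toward the south.

180°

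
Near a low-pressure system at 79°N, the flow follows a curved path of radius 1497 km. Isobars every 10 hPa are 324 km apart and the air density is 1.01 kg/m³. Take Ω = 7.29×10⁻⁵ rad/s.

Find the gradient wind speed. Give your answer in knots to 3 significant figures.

Coriolis parameter at 79°N:
f = 2Ω sin φ = 2 × 7.29×10⁻⁵ × sin 79° = 1.43×10⁻⁴ s⁻¹
Pressure gradient: |∂P/∂n| = 1000 Pa / 324000 m = 3.09×10⁻³ Pa/m
Geostrophic speed: V_g = |∂P/∂n|/(fρ) = 3.09×10⁻³/(1.43×10⁻⁴ × 1.01) = 21.4 m/s
Around a low, centrifugal force acts outward with Coriolis, so pressure-gradient force balances both:
(1/ρ)|∂P/∂n| = fV + V²/R  →  V² + fR·V − fR·V_g = 0
With fR = 1.43×10⁻⁴ × 1497×10³ m = 214 m/s:
V = [−fR + √((fR)² + 4 fR V_g)]/2 = [−214 + √(214² + 4×214×21.4)]/2 = 19.6 m/s
Subgeostrophic (V < V_g = 21.4 m/s), as expected around a low.
Converting: 19.6 m/s × 1.944 = 38.0 knots

38.0 knots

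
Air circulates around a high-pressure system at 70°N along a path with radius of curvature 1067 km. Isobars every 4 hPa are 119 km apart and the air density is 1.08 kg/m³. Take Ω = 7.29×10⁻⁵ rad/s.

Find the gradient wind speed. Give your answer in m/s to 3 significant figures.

Coriolis parameter at 70°N:
f = 2Ω sin φ = 2 × 7.29×10⁻⁵ × sin 70° = 1.37×10⁻⁴ s⁻¹
Pressure gradient: |∂P/∂n| = 400 Pa / 119000 m = 3.36×10⁻³ Pa/m
Geostrophic speed: V_g = |∂P/∂n|/(fρ) = 3.36×10⁻³/(1.37×10⁻⁴ × 1.08) = 22.7 m/s
Around a high, pressure-gradient force acts outward with centrifugal, so Coriolis balances both:
fV = (1/ρ)|∂P/∂n| + V²/R  →  V² − fR·V + fR·V_g = 0
With fR = 1.37×10⁻⁴ × 1067×10³ m = 146 m/s:
V = [fR − √((fR)² − 4 fR V_g)]/2 = [146 − √(146² − 4×146×22.7)]/2 = 28.1 m/s
Supergeostrophic (V > V_g = 22.7 m/s), as expected around a high.

28.1 m/s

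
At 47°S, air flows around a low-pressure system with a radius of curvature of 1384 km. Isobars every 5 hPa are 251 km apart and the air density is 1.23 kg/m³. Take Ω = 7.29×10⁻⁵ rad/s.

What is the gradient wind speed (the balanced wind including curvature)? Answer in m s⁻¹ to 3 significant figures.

Coriolis parameter at 47°S:
f = 2Ω sin φ = 2 × 7.29×10⁻⁵ × sin 47° = 1.07×10⁻⁴ s⁻¹
Pressure gradient: |∂P/∂n| = 500 Pa / 251000 m = 1.99×10⁻³ Pa/m
Geostrophic speed: V_g = |∂P/∂n|/(fρ) = 1.99×10⁻³/(1.07×10⁻⁴ × 1.23) = 15.2 m/s
Around a low, centrifugal force acts outward with Coriolis, so pressure-gradient force balances both:
(1/ρ)|∂P/∂n| = fV + V²/R  →  V² + fR·V − fR·V_g = 0
With fR = 1.07×10⁻⁴ × 1384×10³ m = 148 m/s:
V = [−fR + √((fR)² + 4 fR V_g)]/2 = [−148 + √(148² + 4×148×15.2)]/2 = 13.9 m/s
Subgeostrophic (V < V_g = 15.2 m/s), as expected around a low.

13.9 m s⁻¹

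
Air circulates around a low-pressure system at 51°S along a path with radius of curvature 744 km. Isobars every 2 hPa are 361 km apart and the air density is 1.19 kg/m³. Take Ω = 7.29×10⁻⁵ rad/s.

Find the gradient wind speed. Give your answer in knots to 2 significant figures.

Coriolis parameter at 51°S:
f = 2Ω sin φ = 2 × 7.29×10⁻⁵ × sin 51° = 1.13×10⁻⁴ s⁻¹
Pressure gradient: |∂P/∂n| = 200 Pa / 361000 m = 5.54×10⁻⁴ Pa/m
Geostrophic speed: V_g = |∂P/∂n|/(fρ) = 5.54×10⁻⁴/(1.13×10⁻⁴ × 1.19) = 4.11 m/s
Around a low, centrifugal force acts outward with Coriolis, so pressure-gradient force balances both:
(1/ρ)|∂P/∂n| = fV + V²/R  →  V² + fR·V − fR·V_g = 0
With fR = 1.13×10⁻⁴ × 744×10³ m = 84.3 m/s:
V = [−fR + √((fR)² + 4 fR V_g)]/2 = [−84.3 + √(84.3² + 4×84.3×4.11)]/2 = 3.93 m/s
Subgeostrophic (V < V_g = 4.11 m/s), as expected around a low.
Converting: 3.93 m/s × 1.944 = 7.6 knots

7.6 knots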